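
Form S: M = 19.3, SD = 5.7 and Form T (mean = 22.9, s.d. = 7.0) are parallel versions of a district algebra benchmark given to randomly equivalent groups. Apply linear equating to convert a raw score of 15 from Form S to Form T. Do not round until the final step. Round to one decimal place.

17.6

Linear equating: y = (SD_Y/SD_X)(x − M_X) + M_Y
y = (7.0/5.7)(15 − 19.3) + 22.9
y = 1.228070 × -4.3 + 22.9 = -5.2807 + 22.9 = 17.6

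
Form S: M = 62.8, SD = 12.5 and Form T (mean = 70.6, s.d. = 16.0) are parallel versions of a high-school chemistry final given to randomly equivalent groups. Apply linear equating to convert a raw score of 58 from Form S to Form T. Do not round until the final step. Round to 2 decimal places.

64.46

Linear equating: y = (SD_Y/SD_X)(x − M_X) + M_Y
y = (16.0/12.5)(58 − 62.8) + 70.6
y = 1.280000 × -4.8 + 70.6 = -6.1440 + 70.6 = 64.46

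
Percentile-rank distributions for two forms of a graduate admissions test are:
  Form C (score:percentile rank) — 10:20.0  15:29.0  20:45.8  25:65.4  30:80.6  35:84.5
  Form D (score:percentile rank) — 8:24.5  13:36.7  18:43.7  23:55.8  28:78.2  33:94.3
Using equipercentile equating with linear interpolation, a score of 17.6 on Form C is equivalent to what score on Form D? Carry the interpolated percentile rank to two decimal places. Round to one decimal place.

PR of 17.6 on Form C: 29.0 + (17.6 − 15)/(20 − 15) × (45.8 − 29.0) = 37.74
On Form D, PR 37.74 falls between score 13 (PR 36.7) and 18 (PR 43.7).
Interpolate: 13 + (37.74 − 36.7)/(43.7 − 36.7) × (18 − 13) = 13.7

13.7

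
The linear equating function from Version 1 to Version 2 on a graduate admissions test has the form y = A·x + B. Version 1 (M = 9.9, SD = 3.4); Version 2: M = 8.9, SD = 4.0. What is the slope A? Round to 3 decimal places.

1.176

A = SD_Y / SD_X = 4.0 / 3.4 = 1.176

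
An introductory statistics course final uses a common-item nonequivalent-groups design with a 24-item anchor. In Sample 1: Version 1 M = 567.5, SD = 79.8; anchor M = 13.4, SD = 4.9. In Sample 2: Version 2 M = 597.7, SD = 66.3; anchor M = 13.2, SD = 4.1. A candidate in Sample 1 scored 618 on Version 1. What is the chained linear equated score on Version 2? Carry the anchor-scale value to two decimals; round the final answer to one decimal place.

Version 1 → anchor (Sample 1): v = (4.9/79.8)(618 − 567.5) + 13.4 = 16.50
anchor → Version 2 (Sample 2): y = (66.3/4.1)(16.50 − 13.2) + 597.7 = 651.1

651.1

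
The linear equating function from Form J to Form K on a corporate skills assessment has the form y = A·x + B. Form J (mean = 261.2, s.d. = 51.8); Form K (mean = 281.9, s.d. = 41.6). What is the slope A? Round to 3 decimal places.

0.803

A = SD_Y / SD_X = 41.6 / 51.8 = 0.803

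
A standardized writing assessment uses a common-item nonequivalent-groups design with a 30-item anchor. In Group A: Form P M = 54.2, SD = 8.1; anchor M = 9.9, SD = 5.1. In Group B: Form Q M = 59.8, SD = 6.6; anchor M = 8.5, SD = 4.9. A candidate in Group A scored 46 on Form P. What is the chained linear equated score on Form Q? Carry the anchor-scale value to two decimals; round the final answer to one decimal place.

54.7

Form P → anchor (Group A): v = (5.1/8.1)(46 − 54.2) + 9.9 = 4.74
anchor → Form Q (Group B): y = (6.6/4.9)(4.74 − 8.5) + 59.8 = 54.7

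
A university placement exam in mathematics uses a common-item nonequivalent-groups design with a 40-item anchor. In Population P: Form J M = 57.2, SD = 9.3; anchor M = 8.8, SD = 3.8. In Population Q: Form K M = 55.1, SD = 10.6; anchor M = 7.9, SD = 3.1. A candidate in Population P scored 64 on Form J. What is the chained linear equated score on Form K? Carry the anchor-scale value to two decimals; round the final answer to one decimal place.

Form J → anchor (Population P): v = (3.8/9.3)(64 − 57.2) + 8.8 = 11.58
anchor → Form K (Population Q): y = (10.6/3.1)(11.58 − 7.9) + 55.1 = 67.7

67.7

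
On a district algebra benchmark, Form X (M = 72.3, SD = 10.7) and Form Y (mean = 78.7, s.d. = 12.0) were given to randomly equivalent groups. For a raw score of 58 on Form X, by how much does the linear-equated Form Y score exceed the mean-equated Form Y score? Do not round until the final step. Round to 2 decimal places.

-1.74

Mean-equated: 58 + (78.7 − 72.3) = 64.40
Linear-equated: (12.0/10.7)(58 − 72.3) + 78.7 = 62.663
Difference = 62.663 − 64.40 = -1.74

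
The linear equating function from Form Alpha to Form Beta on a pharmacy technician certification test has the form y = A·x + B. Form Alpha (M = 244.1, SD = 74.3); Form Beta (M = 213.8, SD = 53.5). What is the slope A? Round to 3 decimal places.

A = SD_Y / SD_X = 53.5 / 74.3 = 0.720

0.720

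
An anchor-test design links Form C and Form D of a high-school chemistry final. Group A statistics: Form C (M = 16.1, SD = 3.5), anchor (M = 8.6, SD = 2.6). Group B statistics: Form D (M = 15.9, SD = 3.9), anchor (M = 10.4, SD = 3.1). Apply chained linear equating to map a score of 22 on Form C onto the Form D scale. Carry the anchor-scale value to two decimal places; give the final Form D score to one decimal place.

Form C → anchor (Group A): v = (2.6/3.5)(22 − 16.1) + 8.6 = 12.98
anchor → Form D (Group B): y = (3.9/3.1)(12.98 − 10.4) + 15.9 = 19.1

19.1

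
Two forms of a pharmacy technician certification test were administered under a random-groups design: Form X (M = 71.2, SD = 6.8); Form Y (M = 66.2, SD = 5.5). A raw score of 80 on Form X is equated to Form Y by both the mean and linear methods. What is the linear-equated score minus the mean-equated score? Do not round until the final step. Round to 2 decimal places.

Mean-equated: 80 + (66.2 − 71.2) = 75.00
Linear-equated: (5.5/6.8)(80 − 71.2) + 66.2 = 73.318
Difference = 73.318 − 75.00 = -1.68

-1.68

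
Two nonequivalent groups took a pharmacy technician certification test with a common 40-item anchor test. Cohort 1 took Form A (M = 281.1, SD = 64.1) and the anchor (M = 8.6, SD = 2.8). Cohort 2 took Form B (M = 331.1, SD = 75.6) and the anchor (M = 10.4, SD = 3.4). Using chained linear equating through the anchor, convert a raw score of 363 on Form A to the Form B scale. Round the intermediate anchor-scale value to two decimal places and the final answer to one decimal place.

370.7

Form A → anchor (Cohort 1): v = (2.8/64.1)(363 − 281.1) + 8.6 = 12.18
anchor → Form B (Cohort 2): y = (75.6/3.4)(12.18 − 10.4) + 331.1 = 370.7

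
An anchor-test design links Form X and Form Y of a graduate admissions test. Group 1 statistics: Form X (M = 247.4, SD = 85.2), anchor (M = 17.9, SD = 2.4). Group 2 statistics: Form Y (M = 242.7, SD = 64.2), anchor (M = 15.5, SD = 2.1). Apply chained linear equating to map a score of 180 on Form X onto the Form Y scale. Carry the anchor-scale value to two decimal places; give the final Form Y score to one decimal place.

258.0

Form X → anchor (Group 1): v = (2.4/85.2)(180 − 247.4) + 17.9 = 16.00
anchor → Form Y (Group 2): y = (64.2/2.1)(16.00 − 15.5) + 242.7 = 258.0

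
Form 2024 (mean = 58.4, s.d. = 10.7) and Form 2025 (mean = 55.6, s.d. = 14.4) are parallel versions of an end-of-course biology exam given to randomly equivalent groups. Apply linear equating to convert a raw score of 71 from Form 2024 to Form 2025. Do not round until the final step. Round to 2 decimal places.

Linear equating: y = (SD_Y/SD_X)(x − M_X) + M_Y
y = (14.4/10.7)(71 − 58.4) + 55.6
y = 1.345794 × 12.6 + 55.6 = 16.9570 + 55.6 = 72.56

72.56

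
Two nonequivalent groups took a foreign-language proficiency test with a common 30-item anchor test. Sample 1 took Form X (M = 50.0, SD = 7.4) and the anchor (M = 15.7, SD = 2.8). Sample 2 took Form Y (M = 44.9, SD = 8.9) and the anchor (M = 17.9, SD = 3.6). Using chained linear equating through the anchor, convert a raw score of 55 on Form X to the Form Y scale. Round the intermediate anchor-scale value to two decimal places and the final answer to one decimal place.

44.1

Form X → anchor (Sample 1): v = (2.8/7.4)(55 − 50.0) + 15.7 = 17.59
anchor → Form Y (Sample 2): y = (8.9/3.6)(17.59 − 17.9) + 44.9 = 44.1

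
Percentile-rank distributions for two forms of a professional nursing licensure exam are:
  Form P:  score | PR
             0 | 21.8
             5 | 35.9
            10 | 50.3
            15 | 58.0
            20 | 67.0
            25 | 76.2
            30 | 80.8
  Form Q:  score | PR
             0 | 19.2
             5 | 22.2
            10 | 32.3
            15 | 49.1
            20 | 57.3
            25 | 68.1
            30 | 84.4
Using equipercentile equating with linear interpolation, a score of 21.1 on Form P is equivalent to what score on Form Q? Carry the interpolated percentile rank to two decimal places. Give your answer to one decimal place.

25.3

PR of 21.1 on Form P: 67.0 + (21.1 − 20)/(25 − 20) × (76.2 − 67.0) = 69.02
On Form Q, PR 69.02 falls between score 25 (PR 68.1) and 30 (PR 84.4).
Interpolate: 25 + (69.02 − 68.1)/(84.4 − 68.1) × (30 − 25) = 25.3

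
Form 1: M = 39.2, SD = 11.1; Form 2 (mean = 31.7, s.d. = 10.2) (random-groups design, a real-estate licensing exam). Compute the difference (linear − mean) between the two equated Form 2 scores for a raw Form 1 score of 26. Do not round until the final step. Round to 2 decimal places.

Mean-equated: 26 + (31.7 − 39.2) = 18.50
Linear-equated: (10.2/11.1)(26 − 39.2) + 31.7 = 19.570
Difference = 19.570 − 18.50 = 1.07

1.07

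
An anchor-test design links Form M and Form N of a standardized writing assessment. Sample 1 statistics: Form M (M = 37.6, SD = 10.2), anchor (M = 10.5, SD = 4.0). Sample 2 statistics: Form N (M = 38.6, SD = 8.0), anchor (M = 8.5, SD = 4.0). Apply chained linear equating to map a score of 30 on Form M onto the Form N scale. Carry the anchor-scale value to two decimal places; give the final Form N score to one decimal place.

Form M → anchor (Sample 1): v = (4.0/10.2)(30 − 37.6) + 10.5 = 7.52
anchor → Form N (Sample 2): y = (8.0/4.0)(7.52 − 8.5) + 38.6 = 36.6

36.6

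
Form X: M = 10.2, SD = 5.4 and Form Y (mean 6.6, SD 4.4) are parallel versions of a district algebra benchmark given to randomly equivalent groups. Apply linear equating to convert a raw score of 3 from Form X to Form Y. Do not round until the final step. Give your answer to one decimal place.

0.7

Linear equating: y = (SD_Y/SD_X)(x − M_X) + M_Y
y = (4.4/5.4)(3 − 10.2) + 6.6
y = 0.814815 × -7.2 + 6.6 = -5.8667 + 6.6 = 0.7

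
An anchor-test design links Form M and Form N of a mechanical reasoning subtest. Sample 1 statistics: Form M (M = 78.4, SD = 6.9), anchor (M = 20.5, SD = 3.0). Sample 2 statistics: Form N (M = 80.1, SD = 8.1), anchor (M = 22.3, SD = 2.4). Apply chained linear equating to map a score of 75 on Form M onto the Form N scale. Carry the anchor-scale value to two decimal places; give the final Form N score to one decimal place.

69.0

Form M → anchor (Sample 1): v = (3.0/6.9)(75 − 78.4) + 20.5 = 19.02
anchor → Form N (Sample 2): y = (8.1/2.4)(19.02 − 22.3) + 80.1 = 69.0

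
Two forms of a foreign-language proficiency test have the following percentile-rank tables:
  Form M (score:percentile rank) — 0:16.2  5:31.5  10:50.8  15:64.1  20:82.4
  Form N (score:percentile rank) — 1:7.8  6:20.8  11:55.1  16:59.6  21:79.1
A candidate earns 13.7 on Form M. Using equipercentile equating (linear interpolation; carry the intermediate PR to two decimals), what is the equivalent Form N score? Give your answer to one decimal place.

16.3

PR of 13.7 on Form M: 50.8 + (13.7 − 10)/(15 − 10) × (64.1 − 50.8) = 60.64
On Form N, PR 60.64 falls between score 16 (PR 59.6) and 21 (PR 79.1).
Interpolate: 16 + (60.64 − 59.6)/(79.1 − 59.6) × (21 − 16) = 16.3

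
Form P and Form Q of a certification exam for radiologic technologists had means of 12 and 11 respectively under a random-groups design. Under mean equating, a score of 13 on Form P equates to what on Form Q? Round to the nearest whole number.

12

Mean equating: y = x + (M_Y − M_X) = 13 + (11 − 12) = 12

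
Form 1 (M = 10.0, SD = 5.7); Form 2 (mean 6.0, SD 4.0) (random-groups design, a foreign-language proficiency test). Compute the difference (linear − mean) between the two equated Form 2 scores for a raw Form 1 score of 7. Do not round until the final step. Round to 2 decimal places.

Mean-equated: 7 + (6.0 − 10.0) = 3.00
Linear-equated: (4.0/5.7)(7 − 10.0) + 6.0 = 3.895
Difference = 3.895 − 3.00 = 0.89

0.89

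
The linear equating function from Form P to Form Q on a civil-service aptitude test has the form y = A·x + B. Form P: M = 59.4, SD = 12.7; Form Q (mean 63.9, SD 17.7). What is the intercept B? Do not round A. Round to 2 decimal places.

-18.89

A = SD_Y / SD_X = 17.7 / 12.7 = 1.393701
B = M_Y − A·M_X = 63.9 − 1.393701 × 59.4 = -18.89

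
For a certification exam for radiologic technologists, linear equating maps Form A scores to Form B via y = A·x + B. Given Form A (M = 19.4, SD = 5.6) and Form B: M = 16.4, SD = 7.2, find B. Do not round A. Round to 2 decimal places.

A = SD_Y / SD_X = 7.2 / 5.6 = 1.285714
B = M_Y − A·M_X = 16.4 − 1.285714 × 19.4 = -8.54

-8.54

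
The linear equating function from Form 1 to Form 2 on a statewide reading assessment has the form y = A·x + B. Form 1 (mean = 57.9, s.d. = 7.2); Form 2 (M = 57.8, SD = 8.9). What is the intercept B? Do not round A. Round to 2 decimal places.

-13.77

A = SD_Y / SD_X = 8.9 / 7.2 = 1.236111
B = M_Y − A·M_X = 57.8 − 1.236111 × 57.9 = -13.77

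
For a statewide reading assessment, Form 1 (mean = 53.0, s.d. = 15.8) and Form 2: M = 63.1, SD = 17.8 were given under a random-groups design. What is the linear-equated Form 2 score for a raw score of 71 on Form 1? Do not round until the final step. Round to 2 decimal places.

83.38

Linear equating: y = (SD_Y/SD_X)(x − M_X) + M_Y
y = (17.8/15.8)(71 − 53.0) + 63.1
y = 1.126582 × 18.0 + 63.1 = 20.2785 + 63.1 = 83.38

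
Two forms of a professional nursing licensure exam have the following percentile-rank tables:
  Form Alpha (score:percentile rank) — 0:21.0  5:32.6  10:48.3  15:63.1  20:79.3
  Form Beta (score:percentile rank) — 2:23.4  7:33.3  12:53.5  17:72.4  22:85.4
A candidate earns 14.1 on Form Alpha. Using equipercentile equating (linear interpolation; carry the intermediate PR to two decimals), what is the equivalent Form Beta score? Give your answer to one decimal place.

13.8

PR of 14.1 on Form Alpha: 48.3 + (14.1 − 10)/(15 − 10) × (63.1 − 48.3) = 60.44
On Form Beta, PR 60.44 falls between score 12 (PR 53.5) and 17 (PR 72.4).
Interpolate: 12 + (60.44 − 53.5)/(72.4 − 53.5) × (17 − 12) = 13.8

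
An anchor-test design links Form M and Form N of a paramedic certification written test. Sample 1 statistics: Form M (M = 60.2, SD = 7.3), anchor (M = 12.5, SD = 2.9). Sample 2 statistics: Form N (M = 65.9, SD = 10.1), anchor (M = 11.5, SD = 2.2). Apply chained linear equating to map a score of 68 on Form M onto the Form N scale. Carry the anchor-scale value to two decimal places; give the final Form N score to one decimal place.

Form M → anchor (Sample 1): v = (2.9/7.3)(68 − 60.2) + 12.5 = 15.60
anchor → Form N (Sample 2): y = (10.1/2.2)(15.60 − 11.5) + 65.9 = 84.7

84.7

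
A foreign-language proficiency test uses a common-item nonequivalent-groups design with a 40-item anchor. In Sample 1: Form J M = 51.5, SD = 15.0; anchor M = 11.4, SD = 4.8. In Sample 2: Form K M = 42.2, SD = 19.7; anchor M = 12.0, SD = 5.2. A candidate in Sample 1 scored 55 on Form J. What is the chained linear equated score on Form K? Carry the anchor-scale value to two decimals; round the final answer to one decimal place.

44.2

Form J → anchor (Sample 1): v = (4.8/15.0)(55 − 51.5) + 11.4 = 12.52
anchor → Form K (Sample 2): y = (19.7/5.2)(12.52 − 12.0) + 42.2 = 44.2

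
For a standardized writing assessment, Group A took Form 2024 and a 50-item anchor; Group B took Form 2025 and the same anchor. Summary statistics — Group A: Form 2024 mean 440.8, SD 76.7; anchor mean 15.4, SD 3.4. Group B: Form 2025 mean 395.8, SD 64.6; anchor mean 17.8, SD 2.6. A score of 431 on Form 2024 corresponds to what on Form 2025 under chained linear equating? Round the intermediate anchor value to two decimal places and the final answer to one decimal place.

Form 2024 → anchor (Group A): v = (3.4/76.7)(431 − 440.8) + 15.4 = 14.97
anchor → Form 2025 (Group B): y = (64.6/2.6)(14.97 − 17.8) + 395.8 = 325.5

325.5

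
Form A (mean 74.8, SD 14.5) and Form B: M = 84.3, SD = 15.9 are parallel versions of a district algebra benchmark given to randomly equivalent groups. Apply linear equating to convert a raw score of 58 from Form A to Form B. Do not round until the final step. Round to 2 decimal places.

65.88

Linear equating: y = (SD_Y/SD_X)(x − M_X) + M_Y
y = (15.9/14.5)(58 − 74.8) + 84.3
y = 1.096552 × -16.8 + 84.3 = -18.4221 + 84.3 = 65.88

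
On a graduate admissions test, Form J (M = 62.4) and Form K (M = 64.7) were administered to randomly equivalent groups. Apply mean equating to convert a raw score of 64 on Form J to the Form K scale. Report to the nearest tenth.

66.3

Mean equating: y = x + (M_Y − M_X) = 64 + (64.7 − 62.4) = 66.3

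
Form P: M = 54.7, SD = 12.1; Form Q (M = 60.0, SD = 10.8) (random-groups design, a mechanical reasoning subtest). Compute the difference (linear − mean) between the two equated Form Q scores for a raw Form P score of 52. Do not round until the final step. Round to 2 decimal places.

Mean-equated: 52 + (60.0 − 54.7) = 57.30
Linear-equated: (10.8/12.1)(52 − 54.7) + 60.0 = 57.590
Difference = 57.590 − 57.30 = 0.29

0.29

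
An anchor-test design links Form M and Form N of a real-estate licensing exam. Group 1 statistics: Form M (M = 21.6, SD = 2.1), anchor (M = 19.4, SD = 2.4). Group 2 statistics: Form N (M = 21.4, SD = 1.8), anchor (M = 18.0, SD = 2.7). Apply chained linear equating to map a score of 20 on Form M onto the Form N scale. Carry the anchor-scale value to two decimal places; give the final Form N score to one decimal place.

Form M → anchor (Group 1): v = (2.4/2.1)(20 − 21.6) + 19.4 = 17.57
anchor → Form N (Group 2): y = (1.8/2.7)(17.57 − 18.0) + 21.4 = 21.1

21.1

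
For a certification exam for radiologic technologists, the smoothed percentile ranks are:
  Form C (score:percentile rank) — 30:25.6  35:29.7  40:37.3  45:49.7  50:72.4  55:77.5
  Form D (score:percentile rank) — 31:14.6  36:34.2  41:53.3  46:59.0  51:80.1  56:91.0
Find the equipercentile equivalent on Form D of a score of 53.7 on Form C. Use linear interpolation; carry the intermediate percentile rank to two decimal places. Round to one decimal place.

PR of 53.7 on Form C: 72.4 + (53.7 − 50)/(55 − 50) × (77.5 − 72.4) = 76.17
On Form D, PR 76.17 falls between score 46 (PR 59.0) and 51 (PR 80.1).
Interpolate: 46 + (76.17 − 59.0)/(80.1 − 59.0) × (51 − 46) = 50.1

50.1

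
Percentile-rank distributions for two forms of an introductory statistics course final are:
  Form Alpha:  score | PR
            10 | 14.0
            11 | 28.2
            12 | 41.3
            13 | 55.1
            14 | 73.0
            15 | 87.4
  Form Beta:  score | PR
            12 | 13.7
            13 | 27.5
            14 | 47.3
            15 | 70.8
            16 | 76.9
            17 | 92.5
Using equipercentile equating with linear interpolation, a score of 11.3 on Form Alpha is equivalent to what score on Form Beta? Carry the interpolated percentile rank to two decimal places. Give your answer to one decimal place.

PR of 11.3 on Form Alpha: 28.2 + (11.3 − 11)/(12 − 11) × (41.3 − 28.2) = 32.13
On Form Beta, PR 32.13 falls between score 13 (PR 27.5) and 14 (PR 47.3).
Interpolate: 13 + (32.13 − 27.5)/(47.3 − 27.5) × (14 − 13) = 13.2

13.2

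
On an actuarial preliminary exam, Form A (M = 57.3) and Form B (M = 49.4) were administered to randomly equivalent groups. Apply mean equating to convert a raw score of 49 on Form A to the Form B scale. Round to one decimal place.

41.1

Mean equating: y = x + (M_Y − M_X) = 49 + (49.4 − 57.3) = 41.1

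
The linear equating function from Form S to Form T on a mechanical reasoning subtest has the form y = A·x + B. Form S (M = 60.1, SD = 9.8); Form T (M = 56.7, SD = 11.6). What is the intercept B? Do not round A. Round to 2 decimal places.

A = SD_Y / SD_X = 11.6 / 9.8 = 1.183673
B = M_Y − A·M_X = 56.7 − 1.183673 × 60.1 = -14.44

-14.44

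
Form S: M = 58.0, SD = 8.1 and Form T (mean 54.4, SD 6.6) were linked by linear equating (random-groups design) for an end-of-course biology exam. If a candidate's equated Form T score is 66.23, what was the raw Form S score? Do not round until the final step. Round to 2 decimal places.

Invert y = (SD_Y/SD_X)(x − M_X) + M_Y:
x = (SD_X/SD_Y)(y − M_Y) + M_X = (8.1/6.6)(66.23 − 54.4) + 58.0
x = 1.227273 × 11.830 + 58.0 = 72.52

72.52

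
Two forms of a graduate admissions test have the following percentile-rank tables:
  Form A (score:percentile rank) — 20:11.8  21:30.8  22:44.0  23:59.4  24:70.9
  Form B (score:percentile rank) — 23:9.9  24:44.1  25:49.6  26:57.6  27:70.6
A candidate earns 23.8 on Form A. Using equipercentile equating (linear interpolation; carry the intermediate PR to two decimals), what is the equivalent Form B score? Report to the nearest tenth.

26.8

PR of 23.8 on Form A: 59.4 + (23.8 − 23)/(24 − 23) × (70.9 − 59.4) = 68.60
On Form B, PR 68.60 falls between score 26 (PR 57.6) and 27 (PR 70.6).
Interpolate: 26 + (68.60 − 57.6)/(70.6 − 57.6) × (27 − 26) = 26.8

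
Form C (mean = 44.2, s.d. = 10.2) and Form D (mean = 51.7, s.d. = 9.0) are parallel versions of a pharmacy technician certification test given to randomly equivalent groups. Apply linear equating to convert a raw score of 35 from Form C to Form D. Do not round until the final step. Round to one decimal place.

Linear equating: y = (SD_Y/SD_X)(x − M_X) + M_Y
y = (9.0/10.2)(35 − 44.2) + 51.7
y = 0.882353 × -9.2 + 51.7 = -8.1176 + 51.7 = 43.6

43.6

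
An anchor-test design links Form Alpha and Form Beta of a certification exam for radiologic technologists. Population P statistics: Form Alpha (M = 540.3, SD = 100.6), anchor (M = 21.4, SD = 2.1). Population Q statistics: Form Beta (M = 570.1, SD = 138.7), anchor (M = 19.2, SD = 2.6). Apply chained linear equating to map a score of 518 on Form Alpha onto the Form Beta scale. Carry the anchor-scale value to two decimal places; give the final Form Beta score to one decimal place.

662.4

Form Alpha → anchor (Population P): v = (2.1/100.6)(518 − 540.3) + 21.4 = 20.93
anchor → Form Beta (Population Q): y = (138.7/2.6)(20.93 − 19.2) + 570.1 = 662.4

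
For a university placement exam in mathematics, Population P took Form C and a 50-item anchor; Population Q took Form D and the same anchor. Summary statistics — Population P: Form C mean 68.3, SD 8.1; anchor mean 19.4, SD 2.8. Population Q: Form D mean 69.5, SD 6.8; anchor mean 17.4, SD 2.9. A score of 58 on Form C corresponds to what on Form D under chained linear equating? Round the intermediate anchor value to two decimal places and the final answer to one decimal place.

65.8

Form C → anchor (Population P): v = (2.8/8.1)(58 − 68.3) + 19.4 = 15.84
anchor → Form D (Population Q): y = (6.8/2.9)(15.84 − 17.4) + 69.5 = 65.8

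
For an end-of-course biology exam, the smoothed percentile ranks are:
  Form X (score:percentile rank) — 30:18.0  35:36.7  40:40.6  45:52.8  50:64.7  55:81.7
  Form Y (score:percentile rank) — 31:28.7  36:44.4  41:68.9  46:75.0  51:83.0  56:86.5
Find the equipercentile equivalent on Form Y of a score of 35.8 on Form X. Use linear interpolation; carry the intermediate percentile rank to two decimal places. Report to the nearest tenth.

PR of 35.8 on Form X: 36.7 + (35.8 − 35)/(40 − 35) × (40.6 − 36.7) = 37.32
On Form Y, PR 37.32 falls between score 31 (PR 28.7) and 36 (PR 44.4).
Interpolate: 31 + (37.32 − 28.7)/(44.4 − 28.7) × (36 − 31) = 33.7

33.7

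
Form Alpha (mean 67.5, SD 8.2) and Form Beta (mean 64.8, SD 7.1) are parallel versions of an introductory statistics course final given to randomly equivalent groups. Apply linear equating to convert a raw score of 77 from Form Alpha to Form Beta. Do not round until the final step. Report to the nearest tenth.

73.0

Linear equating: y = (SD_Y/SD_X)(x − M_X) + M_Y
y = (7.1/8.2)(77 − 67.5) + 64.8
y = 0.865854 × 9.5 + 64.8 = 8.2256 + 64.8 = 73.0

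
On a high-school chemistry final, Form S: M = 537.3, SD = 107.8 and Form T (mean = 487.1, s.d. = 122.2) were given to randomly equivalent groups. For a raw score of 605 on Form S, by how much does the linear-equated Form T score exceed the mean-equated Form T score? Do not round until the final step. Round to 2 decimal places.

Mean-equated: 605 + (487.1 − 537.3) = 554.80
Linear-equated: (122.2/107.8)(605 − 537.3) + 487.1 = 563.843
Difference = 563.843 − 554.80 = 9.04

9.04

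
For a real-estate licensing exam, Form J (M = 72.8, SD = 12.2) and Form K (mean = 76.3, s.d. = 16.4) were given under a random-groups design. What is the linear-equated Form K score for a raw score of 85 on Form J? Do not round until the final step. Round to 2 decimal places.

Linear equating: y = (SD_Y/SD_X)(x − M_X) + M_Y
y = (16.4/12.2)(85 − 72.8) + 76.3
y = 1.344262 × 12.2 + 76.3 = 16.4000 + 76.3 = 92.70

92.70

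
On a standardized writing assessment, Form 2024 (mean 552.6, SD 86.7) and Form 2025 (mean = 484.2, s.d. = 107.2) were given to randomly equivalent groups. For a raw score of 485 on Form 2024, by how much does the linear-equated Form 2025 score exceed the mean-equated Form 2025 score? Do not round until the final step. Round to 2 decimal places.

Mean-equated: 485 + (484.2 − 552.6) = 416.60
Linear-equated: (107.2/86.7)(485 − 552.6) + 484.2 = 400.616
Difference = 400.616 − 416.60 = -15.98

-15.98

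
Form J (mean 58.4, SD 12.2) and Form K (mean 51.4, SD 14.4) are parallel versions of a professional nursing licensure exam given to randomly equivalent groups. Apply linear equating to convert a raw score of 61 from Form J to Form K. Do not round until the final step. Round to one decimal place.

54.5

Linear equating: y = (SD_Y/SD_X)(x − M_X) + M_Y
y = (14.4/12.2)(61 − 58.4) + 51.4
y = 1.180328 × 2.6 + 51.4 = 3.0689 + 51.4 = 54.5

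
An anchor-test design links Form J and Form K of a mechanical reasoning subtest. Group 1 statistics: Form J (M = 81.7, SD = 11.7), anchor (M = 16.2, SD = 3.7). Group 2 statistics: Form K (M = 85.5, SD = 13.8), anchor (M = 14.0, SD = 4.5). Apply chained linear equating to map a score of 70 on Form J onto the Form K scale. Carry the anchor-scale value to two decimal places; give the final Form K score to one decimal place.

80.9

Form J → anchor (Group 1): v = (3.7/11.7)(70 − 81.7) + 16.2 = 12.50
anchor → Form K (Group 2): y = (13.8/4.5)(12.50 − 14.0) + 85.5 = 80.9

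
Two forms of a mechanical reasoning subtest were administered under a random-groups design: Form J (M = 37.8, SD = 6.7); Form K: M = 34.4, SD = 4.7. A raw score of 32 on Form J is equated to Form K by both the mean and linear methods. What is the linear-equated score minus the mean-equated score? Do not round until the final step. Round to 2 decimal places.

1.73

Mean-equated: 32 + (34.4 − 37.8) = 28.60
Linear-equated: (4.7/6.7)(32 − 37.8) + 34.4 = 30.331
Difference = 30.331 − 28.60 = 1.73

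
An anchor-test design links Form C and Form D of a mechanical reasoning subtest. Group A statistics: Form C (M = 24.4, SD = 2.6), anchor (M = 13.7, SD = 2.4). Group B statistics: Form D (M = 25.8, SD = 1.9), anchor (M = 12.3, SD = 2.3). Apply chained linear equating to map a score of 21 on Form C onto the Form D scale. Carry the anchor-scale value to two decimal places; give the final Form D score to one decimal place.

Form C → anchor (Group A): v = (2.4/2.6)(21 − 24.4) + 13.7 = 10.56
anchor → Form D (Group B): y = (1.9/2.3)(10.56 − 12.3) + 25.8 = 24.4

24.4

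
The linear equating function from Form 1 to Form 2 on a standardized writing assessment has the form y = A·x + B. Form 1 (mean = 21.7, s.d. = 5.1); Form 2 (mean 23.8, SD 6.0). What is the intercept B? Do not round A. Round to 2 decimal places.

-1.73

A = SD_Y / SD_X = 6.0 / 5.1 = 1.176471
B = M_Y − A·M_X = 23.8 − 1.176471 × 21.7 = -1.73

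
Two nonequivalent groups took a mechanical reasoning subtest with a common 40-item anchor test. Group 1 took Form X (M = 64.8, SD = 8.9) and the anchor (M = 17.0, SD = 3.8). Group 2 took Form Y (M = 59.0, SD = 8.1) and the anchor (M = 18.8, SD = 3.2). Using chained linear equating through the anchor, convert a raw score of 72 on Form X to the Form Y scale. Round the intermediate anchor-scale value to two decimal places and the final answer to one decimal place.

62.2

Form X → anchor (Group 1): v = (3.8/8.9)(72 − 64.8) + 17.0 = 20.07
anchor → Form Y (Group 2): y = (8.1/3.2)(20.07 − 18.8) + 59.0 = 62.2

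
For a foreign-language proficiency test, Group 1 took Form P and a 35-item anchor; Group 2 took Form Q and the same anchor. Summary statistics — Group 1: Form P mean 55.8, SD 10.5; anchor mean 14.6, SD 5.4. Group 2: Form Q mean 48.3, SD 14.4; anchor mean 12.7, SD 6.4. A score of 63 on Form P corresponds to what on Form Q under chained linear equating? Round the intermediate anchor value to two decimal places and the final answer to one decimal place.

Form P → anchor (Group 1): v = (5.4/10.5)(63 − 55.8) + 14.6 = 18.30
anchor → Form Q (Group 2): y = (14.4/6.4)(18.30 − 12.7) + 48.3 = 60.9

60.9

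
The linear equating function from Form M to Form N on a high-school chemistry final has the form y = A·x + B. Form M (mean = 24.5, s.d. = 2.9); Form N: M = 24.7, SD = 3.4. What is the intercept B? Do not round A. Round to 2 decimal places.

-4.02

A = SD_Y / SD_X = 3.4 / 2.9 = 1.172414
B = M_Y − A·M_X = 24.7 − 1.172414 × 24.5 = -4.02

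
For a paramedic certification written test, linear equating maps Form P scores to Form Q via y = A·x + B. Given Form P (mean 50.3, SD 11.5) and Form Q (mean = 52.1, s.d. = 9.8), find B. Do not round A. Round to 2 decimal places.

9.24

A = SD_Y / SD_X = 9.8 / 11.5 = 0.852174
B = M_Y − A·M_X = 52.1 − 0.852174 × 50.3 = 9.24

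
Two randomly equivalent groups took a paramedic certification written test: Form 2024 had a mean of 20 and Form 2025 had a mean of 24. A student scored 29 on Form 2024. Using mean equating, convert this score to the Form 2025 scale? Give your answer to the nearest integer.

Mean equating: y = x + (M_Y − M_X) = 29 + (24 − 20) = 33

33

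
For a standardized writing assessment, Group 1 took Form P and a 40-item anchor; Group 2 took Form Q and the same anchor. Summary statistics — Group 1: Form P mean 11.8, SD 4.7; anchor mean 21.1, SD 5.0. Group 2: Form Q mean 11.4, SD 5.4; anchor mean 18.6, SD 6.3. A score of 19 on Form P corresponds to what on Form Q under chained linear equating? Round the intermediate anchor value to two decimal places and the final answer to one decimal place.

Form P → anchor (Group 1): v = (5.0/4.7)(19 − 11.8) + 21.1 = 28.76
anchor → Form Q (Group 2): y = (5.4/6.3)(28.76 − 18.6) + 11.4 = 20.1

20.1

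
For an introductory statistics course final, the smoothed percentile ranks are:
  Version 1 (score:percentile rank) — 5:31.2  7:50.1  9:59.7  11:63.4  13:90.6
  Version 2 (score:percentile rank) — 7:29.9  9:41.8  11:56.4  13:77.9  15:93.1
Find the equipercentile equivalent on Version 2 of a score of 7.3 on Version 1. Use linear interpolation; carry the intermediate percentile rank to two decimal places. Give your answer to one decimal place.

10.3

PR of 7.3 on Version 1: 50.1 + (7.3 − 7)/(9 − 7) × (59.7 − 50.1) = 51.54
On Version 2, PR 51.54 falls between score 9 (PR 41.8) and 11 (PR 56.4).
Interpolate: 9 + (51.54 − 41.8)/(56.4 − 41.8) × (11 − 9) = 10.3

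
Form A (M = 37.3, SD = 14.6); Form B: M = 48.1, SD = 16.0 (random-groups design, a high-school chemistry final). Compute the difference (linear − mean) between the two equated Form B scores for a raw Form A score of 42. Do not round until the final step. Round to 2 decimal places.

Mean-equated: 42 + (48.1 − 37.3) = 52.80
Linear-equated: (16.0/14.6)(42 − 37.3) + 48.1 = 53.251
Difference = 53.251 − 52.80 = 0.45

0.45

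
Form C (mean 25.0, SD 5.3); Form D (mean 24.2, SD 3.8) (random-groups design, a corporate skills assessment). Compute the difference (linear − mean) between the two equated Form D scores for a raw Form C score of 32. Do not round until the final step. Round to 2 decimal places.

Mean-equated: 32 + (24.2 − 25.0) = 31.20
Linear-equated: (3.8/5.3)(32 − 25.0) + 24.2 = 29.219
Difference = 29.219 − 31.20 = -1.98

-1.98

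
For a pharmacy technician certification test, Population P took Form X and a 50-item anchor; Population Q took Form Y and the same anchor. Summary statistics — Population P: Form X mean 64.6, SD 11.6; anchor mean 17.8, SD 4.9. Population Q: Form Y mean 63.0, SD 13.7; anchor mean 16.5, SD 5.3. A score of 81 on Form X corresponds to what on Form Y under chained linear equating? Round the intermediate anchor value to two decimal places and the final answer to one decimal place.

Form X → anchor (Population P): v = (4.9/11.6)(81 − 64.6) + 17.8 = 24.73
anchor → Form Y (Population Q): y = (13.7/5.3)(24.73 − 16.5) + 63.0 = 84.3

84.3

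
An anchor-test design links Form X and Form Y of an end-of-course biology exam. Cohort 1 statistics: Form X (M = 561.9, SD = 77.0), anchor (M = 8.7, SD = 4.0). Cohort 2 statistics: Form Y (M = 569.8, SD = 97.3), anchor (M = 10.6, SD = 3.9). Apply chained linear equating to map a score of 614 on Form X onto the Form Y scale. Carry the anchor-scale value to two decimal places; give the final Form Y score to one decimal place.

590.0

Form X → anchor (Cohort 1): v = (4.0/77.0)(614 − 561.9) + 8.7 = 11.41
anchor → Form Y (Cohort 2): y = (97.3/3.9)(11.41 − 10.6) + 569.8 = 590.0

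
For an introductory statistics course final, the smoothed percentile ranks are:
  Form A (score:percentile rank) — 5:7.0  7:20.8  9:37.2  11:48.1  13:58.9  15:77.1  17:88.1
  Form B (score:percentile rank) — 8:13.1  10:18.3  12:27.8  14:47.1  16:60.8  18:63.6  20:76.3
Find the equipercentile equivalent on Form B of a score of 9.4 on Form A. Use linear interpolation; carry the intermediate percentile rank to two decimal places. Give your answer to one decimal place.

13.2

PR of 9.4 on Form A: 37.2 + (9.4 − 9)/(11 − 9) × (48.1 − 37.2) = 39.38
On Form B, PR 39.38 falls between score 12 (PR 27.8) and 14 (PR 47.1).
Interpolate: 12 + (39.38 − 27.8)/(47.1 − 27.8) × (14 − 12) = 13.2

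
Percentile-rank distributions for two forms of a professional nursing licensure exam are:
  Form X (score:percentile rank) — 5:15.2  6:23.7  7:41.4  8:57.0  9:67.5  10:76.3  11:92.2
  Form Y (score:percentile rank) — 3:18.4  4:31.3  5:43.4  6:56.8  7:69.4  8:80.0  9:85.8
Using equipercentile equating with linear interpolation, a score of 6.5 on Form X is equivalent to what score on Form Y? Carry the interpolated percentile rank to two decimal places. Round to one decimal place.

PR of 6.5 on Form X: 23.7 + (6.5 − 6)/(7 − 6) × (41.4 − 23.7) = 32.55
On Form Y, PR 32.55 falls between score 4 (PR 31.3) and 5 (PR 43.4).
Interpolate: 4 + (32.55 − 31.3)/(43.4 − 31.3) × (5 − 4) = 4.1

4.1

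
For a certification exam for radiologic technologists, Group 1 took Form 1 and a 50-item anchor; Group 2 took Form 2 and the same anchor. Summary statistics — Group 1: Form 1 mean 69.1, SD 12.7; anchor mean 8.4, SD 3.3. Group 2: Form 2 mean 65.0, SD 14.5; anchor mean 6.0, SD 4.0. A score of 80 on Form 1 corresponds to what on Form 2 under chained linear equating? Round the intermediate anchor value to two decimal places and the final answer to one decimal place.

Form 1 → anchor (Group 1): v = (3.3/12.7)(80 − 69.1) + 8.4 = 11.23
anchor → Form 2 (Group 2): y = (14.5/4.0)(11.23 − 6.0) + 65.0 = 84.0

84.0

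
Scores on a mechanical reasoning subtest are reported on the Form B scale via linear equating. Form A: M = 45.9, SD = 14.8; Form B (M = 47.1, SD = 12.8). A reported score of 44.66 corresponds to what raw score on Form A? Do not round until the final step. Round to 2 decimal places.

43.08

Invert y = (SD_Y/SD_X)(x − M_X) + M_Y:
x = (SD_X/SD_Y)(y − M_Y) + M_X = (14.8/12.8)(44.66 − 47.1) + 45.9
x = 1.156250 × -2.440 + 45.9 = 43.08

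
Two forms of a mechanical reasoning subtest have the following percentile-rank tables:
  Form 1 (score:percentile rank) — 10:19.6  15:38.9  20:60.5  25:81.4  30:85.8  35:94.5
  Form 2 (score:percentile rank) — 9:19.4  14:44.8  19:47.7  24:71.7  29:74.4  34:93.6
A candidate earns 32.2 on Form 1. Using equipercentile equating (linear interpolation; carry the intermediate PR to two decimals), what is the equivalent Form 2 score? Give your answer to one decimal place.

PR of 32.2 on Form 1: 85.8 + (32.2 − 30)/(35 − 30) × (94.5 − 85.8) = 89.63
On Form 2, PR 89.63 falls between score 29 (PR 74.4) and 34 (PR 93.6).
Interpolate: 29 + (89.63 − 74.4)/(93.6 − 74.4) × (34 − 29) = 33.0

33.0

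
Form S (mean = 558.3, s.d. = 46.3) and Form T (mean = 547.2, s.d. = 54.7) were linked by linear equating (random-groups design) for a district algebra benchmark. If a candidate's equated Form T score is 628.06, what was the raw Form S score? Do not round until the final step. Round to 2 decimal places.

626.74

Invert y = (SD_Y/SD_X)(x − M_X) + M_Y:
x = (SD_X/SD_Y)(y − M_Y) + M_X = (46.3/54.7)(628.06 − 547.2) + 558.3
x = 0.846435 × 80.860 + 558.3 = 626.74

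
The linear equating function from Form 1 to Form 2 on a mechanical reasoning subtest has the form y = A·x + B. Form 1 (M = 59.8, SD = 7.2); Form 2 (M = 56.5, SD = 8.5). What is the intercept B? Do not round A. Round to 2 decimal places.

-14.10

A = SD_Y / SD_X = 8.5 / 7.2 = 1.180556
B = M_Y − A·M_X = 56.5 − 1.180556 × 59.8 = -14.10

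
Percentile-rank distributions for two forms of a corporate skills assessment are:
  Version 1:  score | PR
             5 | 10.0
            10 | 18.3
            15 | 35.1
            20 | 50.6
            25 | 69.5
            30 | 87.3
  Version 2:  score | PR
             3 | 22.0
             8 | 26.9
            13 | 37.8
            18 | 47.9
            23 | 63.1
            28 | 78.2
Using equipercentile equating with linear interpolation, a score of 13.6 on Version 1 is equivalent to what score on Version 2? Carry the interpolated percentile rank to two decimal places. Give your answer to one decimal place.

9.6

PR of 13.6 on Version 1: 18.3 + (13.6 − 10)/(15 − 10) × (35.1 − 18.3) = 30.40
On Version 2, PR 30.40 falls between score 8 (PR 26.9) and 13 (PR 37.8).
Interpolate: 8 + (30.40 − 26.9)/(37.8 − 26.9) × (13 − 8) = 9.6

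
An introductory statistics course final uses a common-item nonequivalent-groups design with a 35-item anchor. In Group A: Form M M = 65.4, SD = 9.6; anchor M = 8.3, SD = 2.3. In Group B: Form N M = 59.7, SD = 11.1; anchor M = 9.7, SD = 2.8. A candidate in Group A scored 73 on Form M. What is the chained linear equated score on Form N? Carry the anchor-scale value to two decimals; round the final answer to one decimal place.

61.4

Form M → anchor (Group A): v = (2.3/9.6)(73 − 65.4) + 8.3 = 10.12
anchor → Form N (Group B): y = (11.1/2.8)(10.12 − 9.7) + 59.7 = 61.4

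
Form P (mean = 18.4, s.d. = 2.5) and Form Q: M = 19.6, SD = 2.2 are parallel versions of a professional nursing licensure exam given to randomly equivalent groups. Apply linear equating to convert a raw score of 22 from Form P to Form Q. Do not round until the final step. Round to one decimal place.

22.8

Linear equating: y = (SD_Y/SD_X)(x − M_X) + M_Y
y = (2.2/2.5)(22 − 18.4) + 19.6
y = 0.880000 × 3.6 + 19.6 = 3.1680 + 19.6 = 22.8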